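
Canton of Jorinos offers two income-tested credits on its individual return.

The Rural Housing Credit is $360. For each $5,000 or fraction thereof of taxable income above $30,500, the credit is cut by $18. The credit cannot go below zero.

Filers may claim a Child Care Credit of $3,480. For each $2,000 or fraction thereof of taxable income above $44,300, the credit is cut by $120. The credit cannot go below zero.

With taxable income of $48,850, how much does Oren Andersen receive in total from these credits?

$3,408

Rural Housing Credit: income exceeds $30,500 by $18,350, which is 4 full-or-partial $5,000 increments; reduction = 4 × $18 = $72, leaving $288.
Child Care Credit: income exceeds $44,300 by $4,550, which is 3 full-or-partial $2,000 increments; reduction = 3 × $120 = $360, leaving $3,120.
Total: $288 + $3,120 = $3,408.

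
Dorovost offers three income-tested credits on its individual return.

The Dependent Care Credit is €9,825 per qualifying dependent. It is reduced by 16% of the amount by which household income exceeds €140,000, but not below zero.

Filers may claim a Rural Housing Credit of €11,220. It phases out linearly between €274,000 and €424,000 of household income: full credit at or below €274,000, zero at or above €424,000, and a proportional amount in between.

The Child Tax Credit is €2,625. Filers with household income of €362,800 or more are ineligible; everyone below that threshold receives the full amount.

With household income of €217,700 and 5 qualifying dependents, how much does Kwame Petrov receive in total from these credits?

Dependent Care Credit: base = 5 × €9,825 = €49,125. 16% of the €77,700 excess over €140,000 is €12,432; credit = €49,125 − €12,432 = €36,693.
Rural Housing Credit: €217,700 is at or below the €274,000 threshold, so the full €11,220 applies.
Child Tax Credit: €217,700 is below the €362,800 cutoff, so the full €2,625 applies.
Total: €36,693 + €11,220 + €2,625 = €50,538.

€50,538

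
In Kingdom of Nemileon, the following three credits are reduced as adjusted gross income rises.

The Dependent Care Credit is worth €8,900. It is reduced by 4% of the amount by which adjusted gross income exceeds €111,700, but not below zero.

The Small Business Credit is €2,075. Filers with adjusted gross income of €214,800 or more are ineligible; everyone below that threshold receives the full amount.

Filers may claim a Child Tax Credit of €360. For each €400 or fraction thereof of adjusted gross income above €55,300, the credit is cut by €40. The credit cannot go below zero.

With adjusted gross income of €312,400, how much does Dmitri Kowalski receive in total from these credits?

€872

Dependent Care Credit: 4% of the €200,700 excess over €111,700 is €8,028; credit = €8,900 − €8,028 = €872.
Small Business Credit: €312,400 meets or exceeds the €214,800 cutoff, so the credit is €0.
Child Tax Credit: income exceeds €55,300 by €257,100 → 643 increments × €40 = €25,720 ≥ base, so the credit is €0.
Total: €872 + €0 + €0 = €872.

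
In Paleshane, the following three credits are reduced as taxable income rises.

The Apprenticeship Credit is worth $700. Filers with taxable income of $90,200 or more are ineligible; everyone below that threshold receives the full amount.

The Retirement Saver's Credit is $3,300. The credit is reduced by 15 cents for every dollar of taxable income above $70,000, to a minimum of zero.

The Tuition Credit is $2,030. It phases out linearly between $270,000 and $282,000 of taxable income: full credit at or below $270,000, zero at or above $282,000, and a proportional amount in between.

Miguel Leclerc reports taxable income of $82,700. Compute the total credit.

$4,125

Apprenticeship Credit: $82,700 is below the $90,200 cutoff, so the full $700 applies.
Retirement Saver's Credit: 15% of the $12,700 excess over $70,000 is $1,905; credit = $3,300 − $1,905 = $1,395.
Tuition Credit: $82,700 is at or below the $270,000 threshold, so the full $2,030 applies.
Total: $700 + $1,395 + $2,030 = $4,125.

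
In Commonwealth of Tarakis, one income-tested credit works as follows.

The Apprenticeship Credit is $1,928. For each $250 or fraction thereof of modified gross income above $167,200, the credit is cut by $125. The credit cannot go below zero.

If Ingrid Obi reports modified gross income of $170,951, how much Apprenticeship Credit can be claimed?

$0

Apprenticeship Credit: income exceeds $167,200 by $3,751 → 16 increments × $125 = $2,000 ≥ base, so the credit is $0.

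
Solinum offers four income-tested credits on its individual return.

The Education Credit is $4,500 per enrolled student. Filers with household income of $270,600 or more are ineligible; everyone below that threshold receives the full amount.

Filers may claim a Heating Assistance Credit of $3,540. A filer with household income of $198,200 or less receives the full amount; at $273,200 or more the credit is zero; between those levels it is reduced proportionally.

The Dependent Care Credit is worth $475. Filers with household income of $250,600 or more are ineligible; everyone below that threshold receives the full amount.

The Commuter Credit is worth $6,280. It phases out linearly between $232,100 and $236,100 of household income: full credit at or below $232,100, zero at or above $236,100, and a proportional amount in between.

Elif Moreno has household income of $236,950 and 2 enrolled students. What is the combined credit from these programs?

Education Credit: base = 2 × $4,500 = $9,000. $236,950 is below the $270,600 cutoff, so the full $9,000 applies.
Heating Assistance Credit: $236,950 is $38,750 into a $75,000 phase-out range, leaving 36,250/75,000 of the credit: $3,540 × 36,250/75,000 = $1,711.
Dependent Care Credit: $236,950 is below the $250,600 cutoff, so the full $475 applies.
Commuter Credit: $236,950 is at or above $236,100, so the credit is $0.
Total: $9,000 + $1,711 + $475 + $0 = $11,186.

$11,186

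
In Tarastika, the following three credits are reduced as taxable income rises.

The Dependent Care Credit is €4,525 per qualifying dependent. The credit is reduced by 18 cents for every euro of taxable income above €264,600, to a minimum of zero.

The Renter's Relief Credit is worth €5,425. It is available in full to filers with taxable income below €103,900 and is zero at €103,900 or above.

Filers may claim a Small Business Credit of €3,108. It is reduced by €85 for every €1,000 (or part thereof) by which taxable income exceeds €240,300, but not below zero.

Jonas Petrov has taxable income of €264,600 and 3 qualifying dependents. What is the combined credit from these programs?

Dependent Care Credit: base = 3 × €4,525 = €13,575. €264,600 is at or below the €264,600 threshold, so the full €13,575 applies.
Renter's Relief Credit: €264,600 meets or exceeds the €103,900 cutoff, so the credit is €0.
Small Business Credit: income exceeds €240,300 by €24,300, which is 25 full-or-partial €1,000 increments; reduction = 25 × €85 = €2,125, leaving €983.
Total: €13,575 + €0 + €983 = €14,558.

€14,558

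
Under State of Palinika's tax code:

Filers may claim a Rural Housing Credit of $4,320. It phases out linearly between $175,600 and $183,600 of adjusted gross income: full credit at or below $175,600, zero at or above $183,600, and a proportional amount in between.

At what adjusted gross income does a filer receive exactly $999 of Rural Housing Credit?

$181,750

$999 is 999/4,320 of the full $4,320, so 3,321/4,320 of the $8,000 range has been used: income = $175,600 + $8,000 × 3,321/4,320 = $181,750.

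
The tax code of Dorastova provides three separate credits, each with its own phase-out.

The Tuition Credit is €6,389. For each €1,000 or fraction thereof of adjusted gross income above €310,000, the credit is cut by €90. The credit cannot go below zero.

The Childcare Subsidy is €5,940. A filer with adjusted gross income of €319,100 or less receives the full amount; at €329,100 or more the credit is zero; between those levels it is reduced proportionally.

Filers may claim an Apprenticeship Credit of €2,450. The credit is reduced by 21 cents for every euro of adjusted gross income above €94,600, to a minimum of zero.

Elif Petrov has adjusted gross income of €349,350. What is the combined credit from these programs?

Tuition Credit: income exceeds €310,000 by €39,350, which is 40 full-or-partial €1,000 increments; reduction = 40 × €90 = €3,600, leaving €2,789.
Childcare Subsidy: €349,350 is at or above €329,100, so the credit is €0.
Apprenticeship Credit: 21% of the €254,750 excess over €94,600 is €53,497.50 ≥ base, so the credit is €0.
Total: €2,789 + €0 + €0 = €2,789.

€2,789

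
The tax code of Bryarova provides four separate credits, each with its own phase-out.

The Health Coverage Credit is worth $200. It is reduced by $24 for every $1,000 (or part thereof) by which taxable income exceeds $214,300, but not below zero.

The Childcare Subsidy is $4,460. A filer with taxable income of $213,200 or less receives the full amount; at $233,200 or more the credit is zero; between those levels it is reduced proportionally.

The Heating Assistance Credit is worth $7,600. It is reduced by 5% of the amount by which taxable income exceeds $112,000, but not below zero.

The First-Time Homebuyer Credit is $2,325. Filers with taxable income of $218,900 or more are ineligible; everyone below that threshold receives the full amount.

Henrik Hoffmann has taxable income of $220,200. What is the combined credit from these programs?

Health Coverage Credit: income exceeds $214,300 by $5,900, which is 6 full-or-partial $1,000 increments; reduction = 6 × $24 = $144, leaving $56.
Childcare Subsidy: $220,200 is $7,000 into a $20,000 phase-out range, leaving 13,000/20,000 of the credit: $4,460 × 13,000/20,000 = $2,899.
Heating Assistance Credit: 5% of the $108,200 excess over $112,000 is $5,410; credit = $7,600 − $5,410 = $2,190.
First-Time Homebuyer Credit: $220,200 meets or exceeds the $218,900 cutoff, so the credit is $0.
Total: $56 + $2,899 + $2,190 + $0 = $5,145.

$5,145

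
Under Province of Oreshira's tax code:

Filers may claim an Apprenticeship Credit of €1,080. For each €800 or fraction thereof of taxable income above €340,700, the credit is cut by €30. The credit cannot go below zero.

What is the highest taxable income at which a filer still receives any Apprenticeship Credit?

€368,700

After 35 increments the reduction is 35 × €30 = €1,050, leaving €30; one more increment wipes it out. Increment 35 ends at excess 35 × €800 = €28,000, so the highest qualifying income is €340,700 + €28,000 = €368,700.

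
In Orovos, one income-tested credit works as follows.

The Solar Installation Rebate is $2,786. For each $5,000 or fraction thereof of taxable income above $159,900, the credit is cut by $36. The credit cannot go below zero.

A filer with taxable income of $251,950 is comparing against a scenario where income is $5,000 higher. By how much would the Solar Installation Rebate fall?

$36

At $251,950 — income exceeds $159,900 by $92,050, which is 19 full-or-partial $5,000 increments; reduction = 19 × $36 = $684, leaving $2,102.
At $256,950 — income exceeds $159,900 by $97,050, which is 20 full-or-partial $5,000 increments; reduction = 20 × $36 = $720, leaving $2,066.
Lost: $2,102 − $2,066 = $36.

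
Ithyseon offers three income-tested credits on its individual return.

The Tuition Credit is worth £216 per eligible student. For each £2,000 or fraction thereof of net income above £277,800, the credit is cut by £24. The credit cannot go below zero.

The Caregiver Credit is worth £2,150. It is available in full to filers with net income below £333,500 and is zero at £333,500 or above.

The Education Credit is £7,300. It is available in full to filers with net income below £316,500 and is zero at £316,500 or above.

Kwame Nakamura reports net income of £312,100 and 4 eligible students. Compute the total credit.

£9,882

Tuition Credit: base = 4 × £216 = £864. income exceeds £277,800 by £34,300, which is 18 full-or-partial £2,000 increments; reduction = 18 × £24 = £432, leaving £432.
Caregiver Credit: £312,100 is below the £333,500 cutoff, so the full £2,150 applies.
Education Credit: £312,100 is below the £316,500 cutoff, so the full £7,300 applies.
Total: £432 + £2,150 + £7,300 = £9,882.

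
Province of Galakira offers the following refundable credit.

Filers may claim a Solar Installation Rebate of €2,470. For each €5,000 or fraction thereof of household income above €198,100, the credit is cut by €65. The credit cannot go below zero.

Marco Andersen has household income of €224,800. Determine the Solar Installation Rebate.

€2,080

Solar Installation Rebate: income exceeds €198,100 by €26,700, which is 6 full-or-partial €5,000 increments; reduction = 6 × €65 = €390, leaving €2,080.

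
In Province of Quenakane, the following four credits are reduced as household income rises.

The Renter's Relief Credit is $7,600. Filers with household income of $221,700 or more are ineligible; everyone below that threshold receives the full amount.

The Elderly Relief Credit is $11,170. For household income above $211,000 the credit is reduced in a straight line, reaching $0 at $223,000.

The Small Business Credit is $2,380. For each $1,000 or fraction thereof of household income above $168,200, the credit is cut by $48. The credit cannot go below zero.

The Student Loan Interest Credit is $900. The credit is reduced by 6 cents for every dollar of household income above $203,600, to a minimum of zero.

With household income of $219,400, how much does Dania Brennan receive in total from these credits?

Renter's Relief Credit: $219,400 is below the $221,700 cutoff, so the full $7,600 applies.
Elderly Relief Credit: $219,400 is $8,400 into a $12,000 phase-out range, leaving 3,600/12,000 of the credit: $11,170 × 3,600/12,000 = $3,351.
Small Business Credit: income exceeds $168,200 by $51,200 → 52 increments × $48 = $2,496 ≥ base, so the credit is $0.
Student Loan Interest Credit: 6% of the $15,800 excess over $203,600 is $948 ≥ base, so the credit is $0.
Total: $7,600 + $3,351 + $0 + $0 = $10,951.

$10,951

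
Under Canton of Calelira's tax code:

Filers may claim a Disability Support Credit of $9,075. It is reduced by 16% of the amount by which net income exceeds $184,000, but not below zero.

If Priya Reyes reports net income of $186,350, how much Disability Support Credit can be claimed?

Disability Support Credit: 16% of the $2,350 excess over $184,000 is $376; credit = $9,075 − $376 = $8,699.

$8,699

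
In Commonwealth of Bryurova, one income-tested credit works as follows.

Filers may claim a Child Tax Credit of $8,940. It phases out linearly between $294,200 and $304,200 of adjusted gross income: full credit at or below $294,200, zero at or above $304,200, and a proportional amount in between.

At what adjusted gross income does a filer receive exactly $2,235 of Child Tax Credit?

$301,700

$2,235 is 2,235/8,940 of the full $8,940, so 6,705/8,940 of the $10,000 range has been used: income = $294,200 + $10,000 × 6,705/8,940 = $301,700.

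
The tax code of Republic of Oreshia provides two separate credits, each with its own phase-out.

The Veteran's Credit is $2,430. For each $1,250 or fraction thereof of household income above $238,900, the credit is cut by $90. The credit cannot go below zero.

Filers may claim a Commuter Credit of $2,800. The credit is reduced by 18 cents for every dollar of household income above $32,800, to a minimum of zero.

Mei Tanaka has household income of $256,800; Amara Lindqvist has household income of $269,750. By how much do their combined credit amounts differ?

$900

Mei ($256,800): Veteran's Credit: income exceeds $238,900 by $17,900, which is 15 full-or-partial $1,250 increments; reduction = 15 × $90 = $1,350, leaving $1,080. Commuter Credit: 18% of the $224,000 excess over $32,800 is $40,320 ≥ base, so the credit is $0. total $1,080 + $0 = $1,080
Amara ($269,750): Veteran's Credit: income exceeds $238,900 by $30,850, which is 25 full-or-partial $1,250 increments; reduction = 25 × $90 = $2,250, leaving $180. Commuter Credit: 18% of the $236,950 excess over $32,800 is $42,651 ≥ base, so the credit is $0. total $180 + $0 = $180
Difference: |$1,080 − $180| = $900.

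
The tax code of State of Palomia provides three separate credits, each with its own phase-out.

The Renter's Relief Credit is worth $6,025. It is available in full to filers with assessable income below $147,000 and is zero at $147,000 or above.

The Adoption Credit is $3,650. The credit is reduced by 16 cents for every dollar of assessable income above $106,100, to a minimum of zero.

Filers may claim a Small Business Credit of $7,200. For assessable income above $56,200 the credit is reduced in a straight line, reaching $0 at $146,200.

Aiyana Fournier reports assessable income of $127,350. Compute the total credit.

Renter's Relief Credit: $127,350 is below the $147,000 cutoff, so the full $6,025 applies.
Adoption Credit: 16% of the $21,250 excess over $106,100 is $3,400; credit = $3,650 − $3,400 = $250.
Small Business Credit: $127,350 is $71,150 into a $90,000 phase-out range, leaving 18,850/90,000 of the credit: $7,200 × 18,850/90,000 = $1,508.
Total: $6,025 + $250 + $1,508 = $7,783.

$7,783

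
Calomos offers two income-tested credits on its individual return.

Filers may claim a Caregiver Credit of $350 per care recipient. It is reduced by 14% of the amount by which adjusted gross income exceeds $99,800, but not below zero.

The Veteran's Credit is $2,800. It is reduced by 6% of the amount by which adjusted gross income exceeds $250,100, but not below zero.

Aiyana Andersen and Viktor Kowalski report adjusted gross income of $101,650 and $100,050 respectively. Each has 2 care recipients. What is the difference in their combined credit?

Aiyana ($101,650): Caregiver Credit: base = 2 × $350 = $700. 14% of the $1,850 excess over $99,800 is $259; credit = $700 − $259 = $441. Veteran's Credit: $101,650 is at or below the $250,100 threshold, so the full $2,800 applies. total $441 + $2,800 = $3,241
Viktor ($100,050): Caregiver Credit: base = 2 × $350 = $700. 14% of the $250 excess over $99,800 is $35; credit = $700 − $35 = $665. Veteran's Credit: $100,050 is at or below the $250,100 threshold, so the full $2,800 applies. total $665 + $2,800 = $3,465
Difference: |$3,241 − $3,465| = $224.

$224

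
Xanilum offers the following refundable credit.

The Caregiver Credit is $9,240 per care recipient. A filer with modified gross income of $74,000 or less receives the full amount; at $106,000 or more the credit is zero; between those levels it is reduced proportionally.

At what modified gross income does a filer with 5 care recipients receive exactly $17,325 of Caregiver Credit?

Full credit = 5 × $9,240 = $46,200.
$17,325 is 17,325/46,200 of the full $46,200, so 28,875/46,200 of the $32,000 range has been used: income = $74,000 + $32,000 × 28,875/46,200 = $94,000.

$94,000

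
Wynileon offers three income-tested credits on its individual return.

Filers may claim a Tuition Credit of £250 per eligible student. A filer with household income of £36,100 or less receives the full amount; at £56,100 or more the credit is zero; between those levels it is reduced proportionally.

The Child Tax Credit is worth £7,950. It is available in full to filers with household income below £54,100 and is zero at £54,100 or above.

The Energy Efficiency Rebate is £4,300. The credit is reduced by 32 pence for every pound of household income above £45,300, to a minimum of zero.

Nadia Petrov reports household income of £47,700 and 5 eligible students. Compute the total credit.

£12,007

Tuition Credit: base = 5 × £250 = £1,250. £47,700 is £11,600 into a £20,000 phase-out range, leaving 8,400/20,000 of the credit: £1,250 × 8,400/20,000 = £525.
Child Tax Credit: £47,700 is below the £54,100 cutoff, so the full £7,950 applies.
Energy Efficiency Rebate: 32% of the £2,400 excess over £45,300 is £768; credit = £4,300 − £768 = £3,532.
Total: £525 + £7,950 + £3,532 = £12,007.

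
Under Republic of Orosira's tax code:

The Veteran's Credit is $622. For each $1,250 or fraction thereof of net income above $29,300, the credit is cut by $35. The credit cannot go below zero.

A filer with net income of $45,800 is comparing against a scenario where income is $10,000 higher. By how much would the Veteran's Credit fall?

$132

At $45,800 — income exceeds $29,300 by $16,500, which is 14 full-or-partial $1,250 increments; reduction = 14 × $35 = $490, leaving $132.
At $55,800 — income exceeds $29,300 by $26,500 → 22 increments × $35 = $770 ≥ base, so the credit is $0.
Lost: $132 − $0 = $132.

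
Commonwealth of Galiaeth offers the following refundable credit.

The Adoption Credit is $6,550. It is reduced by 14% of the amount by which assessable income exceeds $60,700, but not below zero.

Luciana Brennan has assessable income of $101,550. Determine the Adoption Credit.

Adoption Credit: 14% of the $40,850 excess over $60,700 is $5,719; credit = $6,550 − $5,719 = $831.

$831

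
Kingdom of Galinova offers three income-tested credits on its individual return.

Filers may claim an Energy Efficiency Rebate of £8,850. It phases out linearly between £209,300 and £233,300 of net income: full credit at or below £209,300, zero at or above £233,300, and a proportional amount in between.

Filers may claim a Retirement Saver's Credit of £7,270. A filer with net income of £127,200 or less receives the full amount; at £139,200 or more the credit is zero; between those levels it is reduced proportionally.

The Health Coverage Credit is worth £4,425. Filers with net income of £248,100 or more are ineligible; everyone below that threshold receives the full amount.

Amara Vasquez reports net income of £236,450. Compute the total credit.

Energy Efficiency Rebate: £236,450 is at or above £233,300, so the credit is £0.
Retirement Saver's Credit: £236,450 is at or above £139,200, so the credit is £0.
Health Coverage Credit: £236,450 is below the £248,100 cutoff, so the full £4,425 applies.
Total: £0 + £0 + £4,425 = £4,425.

£4,425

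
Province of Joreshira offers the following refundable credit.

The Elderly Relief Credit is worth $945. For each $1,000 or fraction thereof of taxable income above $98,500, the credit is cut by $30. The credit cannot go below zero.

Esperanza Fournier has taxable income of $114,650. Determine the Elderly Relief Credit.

Elderly Relief Credit: income exceeds $98,500 by $16,150, which is 17 full-or-partial $1,000 increments; reduction = 17 × $30 = $510, leaving $435.

$435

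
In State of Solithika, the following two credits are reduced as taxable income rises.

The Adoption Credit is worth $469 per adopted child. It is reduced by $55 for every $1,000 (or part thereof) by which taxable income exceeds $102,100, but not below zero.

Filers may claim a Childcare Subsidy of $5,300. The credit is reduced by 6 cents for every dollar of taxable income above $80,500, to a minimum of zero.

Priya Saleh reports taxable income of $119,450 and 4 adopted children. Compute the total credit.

Adoption Credit: base = 4 × $469 = $1,876. income exceeds $102,100 by $17,350, which is 18 full-or-partial $1,000 increments; reduction = 18 × $55 = $990, leaving $886.
Childcare Subsidy: 6% of the $38,950 excess over $80,500 is $2,337; credit = $5,300 − $2,337 = $2,963.
Total: $886 + $2,963 = $3,849.

$3,849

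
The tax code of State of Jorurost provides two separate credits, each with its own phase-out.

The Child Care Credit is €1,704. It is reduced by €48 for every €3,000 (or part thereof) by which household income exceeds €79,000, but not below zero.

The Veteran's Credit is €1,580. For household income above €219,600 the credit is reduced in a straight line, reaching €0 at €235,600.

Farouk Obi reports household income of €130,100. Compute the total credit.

Child Care Credit: income exceeds €79,000 by €51,100, which is 18 full-or-partial €3,000 increments; reduction = 18 × €48 = €864, leaving €840.
Veteran's Credit: €130,100 is at or below the €219,600 threshold, so the full €1,580 applies.
Total: €840 + €1,580 = €2,420.

€2,420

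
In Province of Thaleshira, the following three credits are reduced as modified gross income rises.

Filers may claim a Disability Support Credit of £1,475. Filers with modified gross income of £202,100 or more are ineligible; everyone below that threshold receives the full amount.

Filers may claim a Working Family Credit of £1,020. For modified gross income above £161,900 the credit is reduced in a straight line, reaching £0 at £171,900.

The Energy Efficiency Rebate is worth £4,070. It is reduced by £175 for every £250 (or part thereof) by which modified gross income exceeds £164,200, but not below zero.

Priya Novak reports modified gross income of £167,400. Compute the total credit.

Disability Support Credit: £167,400 is below the £202,100 cutoff, so the full £1,475 applies.
Working Family Credit: £167,400 is £5,500 into a £10,000 phase-out range, leaving 4,500/10,000 of the credit: £1,020 × 4,500/10,000 = £459.
Energy Efficiency Rebate: income exceeds £164,200 by £3,200, which is 13 full-or-partial £250 increments; reduction = 13 × £175 = £2,275, leaving £1,795.
Total: £1,475 + £459 + £1,795 = £3,729.

£3,729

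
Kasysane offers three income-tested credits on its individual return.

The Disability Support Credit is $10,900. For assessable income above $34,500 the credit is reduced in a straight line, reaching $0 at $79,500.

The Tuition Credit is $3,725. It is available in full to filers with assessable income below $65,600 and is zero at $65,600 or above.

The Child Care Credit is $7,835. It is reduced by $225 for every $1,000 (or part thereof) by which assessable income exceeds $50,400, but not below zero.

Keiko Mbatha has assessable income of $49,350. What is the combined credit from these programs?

$18,863

Disability Support Credit: $49,350 is $14,850 into a $45,000 phase-out range, leaving 30,150/45,000 of the credit: $10,900 × 30,150/45,000 = $7,303.
Tuition Credit: $49,350 is below the $65,600 cutoff, so the full $3,725 applies.
Child Care Credit: $49,350 is at or below the $50,400 threshold, so the full $7,835 applies.
Total: $7,303 + $3,725 + $7,835 = $18,863.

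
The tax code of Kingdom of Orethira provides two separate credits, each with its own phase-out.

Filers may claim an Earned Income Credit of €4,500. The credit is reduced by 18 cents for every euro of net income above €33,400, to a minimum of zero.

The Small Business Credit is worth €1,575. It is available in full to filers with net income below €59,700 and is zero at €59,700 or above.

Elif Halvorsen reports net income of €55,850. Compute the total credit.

Earned Income Credit: 18% of the €22,450 excess over €33,400 is €4,041; credit = €4,500 − €4,041 = €459.
Small Business Credit: €55,850 is below the €59,700 cutoff, so the full €1,575 applies.
Total: €459 + €1,575 = €2,034.

€2,034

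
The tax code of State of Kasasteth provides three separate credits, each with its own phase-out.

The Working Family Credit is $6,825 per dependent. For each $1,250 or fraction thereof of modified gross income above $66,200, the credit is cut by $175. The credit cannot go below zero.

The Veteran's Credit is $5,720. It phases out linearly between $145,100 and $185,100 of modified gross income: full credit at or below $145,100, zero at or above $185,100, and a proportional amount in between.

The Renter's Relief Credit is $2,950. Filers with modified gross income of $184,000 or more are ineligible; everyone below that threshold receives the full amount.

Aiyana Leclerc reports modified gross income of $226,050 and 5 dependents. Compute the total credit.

Working Family Credit: base = 5 × $6,825 = $34,125. income exceeds $66,200 by $159,850, which is 128 full-or-partial $1,250 increments; reduction = 128 × $175 = $22,400, leaving $11,725.
Veteran's Credit: $226,050 is at or above $185,100, so the credit is $0.
Renter's Relief Credit: $226,050 meets or exceeds the $184,000 cutoff, so the credit is $0.
Total: $11,725 + $0 + $0 = $11,725.

$11,725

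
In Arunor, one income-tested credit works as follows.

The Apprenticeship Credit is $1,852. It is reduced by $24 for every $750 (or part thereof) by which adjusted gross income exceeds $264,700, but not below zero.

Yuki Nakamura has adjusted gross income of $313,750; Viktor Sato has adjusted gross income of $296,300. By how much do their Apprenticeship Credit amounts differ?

Yuki ($313,750): Apprenticeship Credit: income exceeds $264,700 by $49,050, which is 66 full-or-partial $750 increments; reduction = 66 × $24 = $1,584, leaving $268.
Viktor ($296,300): Apprenticeship Credit: income exceeds $264,700 by $31,600, which is 43 full-or-partial $750 increments; reduction = 43 × $24 = $1,032, leaving $820.
Difference: |$268 − $820| = $552.

$552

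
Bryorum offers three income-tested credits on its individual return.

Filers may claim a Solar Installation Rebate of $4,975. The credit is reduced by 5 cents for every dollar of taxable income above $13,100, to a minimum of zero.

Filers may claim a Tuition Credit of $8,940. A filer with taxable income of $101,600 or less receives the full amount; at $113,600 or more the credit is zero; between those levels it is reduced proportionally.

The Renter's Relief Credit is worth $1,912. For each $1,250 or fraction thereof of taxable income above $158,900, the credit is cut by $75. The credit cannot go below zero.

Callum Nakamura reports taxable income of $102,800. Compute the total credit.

$10,448

Solar Installation Rebate: 5% of the $89,700 excess over $13,100 is $4,485; credit = $4,975 − $4,485 = $490.
Tuition Credit: $102,800 is $1,200 into a $12,000 phase-out range, leaving 10,800/12,000 of the credit: $8,940 × 10,800/12,000 = $8,046.
Renter's Relief Credit: $102,800 is at or below the $158,900 threshold, so the full $1,912 applies.
Total: $490 + $8,046 + $1,912 = $10,448.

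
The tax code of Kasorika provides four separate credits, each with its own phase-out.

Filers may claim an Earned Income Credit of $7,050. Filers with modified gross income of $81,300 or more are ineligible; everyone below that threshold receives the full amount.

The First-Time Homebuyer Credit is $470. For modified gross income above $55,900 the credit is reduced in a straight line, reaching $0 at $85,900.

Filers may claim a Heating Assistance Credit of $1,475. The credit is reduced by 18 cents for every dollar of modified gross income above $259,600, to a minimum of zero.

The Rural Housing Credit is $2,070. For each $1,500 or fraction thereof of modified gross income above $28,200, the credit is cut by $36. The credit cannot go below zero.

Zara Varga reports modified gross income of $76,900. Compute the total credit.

$9,548

Earned Income Credit: $76,900 is below the $81,300 cutoff, so the full $7,050 applies.
First-Time Homebuyer Credit: $76,900 is $21,000 into a $30,000 phase-out range, leaving 9,000/30,000 of the credit: $470 × 9,000/30,000 = $141.
Heating Assistance Credit: $76,900 is at or below the $259,600 threshold, so the full $1,475 applies.
Rural Housing Credit: income exceeds $28,200 by $48,700, which is 33 full-or-partial $1,500 increments; reduction = 33 × $36 = $1,188, leaving $882.
Total: $7,050 + $141 + $1,475 + $882 = $9,548.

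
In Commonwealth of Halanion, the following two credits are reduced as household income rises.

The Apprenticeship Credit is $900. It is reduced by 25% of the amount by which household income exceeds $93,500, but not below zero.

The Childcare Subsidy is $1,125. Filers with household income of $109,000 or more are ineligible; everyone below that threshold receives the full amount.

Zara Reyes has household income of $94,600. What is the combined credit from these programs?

Apprenticeship Credit: 25% of the $1,100 excess over $93,500 is $275; credit = $900 − $275 = $625.
Childcare Subsidy: $94,600 is below the $109,000 cutoff, so the full $1,125 applies.
Total: $625 + $1,125 = $1,750.

$1,750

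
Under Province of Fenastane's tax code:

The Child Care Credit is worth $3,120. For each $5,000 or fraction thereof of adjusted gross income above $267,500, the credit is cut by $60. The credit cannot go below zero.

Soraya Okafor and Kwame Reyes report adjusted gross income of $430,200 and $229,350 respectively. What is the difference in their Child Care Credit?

Soraya ($430,200): Child Care Credit: income exceeds $267,500 by $162,700, which is 33 full-or-partial $5,000 increments; reduction = 33 × $60 = $1,980, leaving $1,140.
Kwame ($229,350): Child Care Credit: $229,350 is at or below the $267,500 threshold, so the full $3,120 applies.
Difference: |$1,140 − $3,120| = $1,980.

$1,980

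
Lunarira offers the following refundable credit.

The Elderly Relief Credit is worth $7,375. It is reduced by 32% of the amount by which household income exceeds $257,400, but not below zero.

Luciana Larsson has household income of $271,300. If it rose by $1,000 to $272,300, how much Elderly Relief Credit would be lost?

$320

At $271,300 — 32% of the $13,900 excess over $257,400 is $4,448; credit = $7,375 − $4,448 = $2,927.
At $272,300 — 32% of the $14,900 excess over $257,400 is $4,768; credit = $7,375 − $4,768 = $2,607.
Lost: $2,927 − $2,607 = $320.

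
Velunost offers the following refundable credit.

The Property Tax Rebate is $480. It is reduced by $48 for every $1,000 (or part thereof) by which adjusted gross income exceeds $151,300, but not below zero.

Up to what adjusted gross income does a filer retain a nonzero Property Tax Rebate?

$160,300

After 9 increments the reduction is 9 × $48 = $432, leaving $48; one more increment wipes it out. Increment 9 ends at excess 9 × $1,000 = $9,000, so the highest qualifying income is $151,300 + $9,000 = $160,300.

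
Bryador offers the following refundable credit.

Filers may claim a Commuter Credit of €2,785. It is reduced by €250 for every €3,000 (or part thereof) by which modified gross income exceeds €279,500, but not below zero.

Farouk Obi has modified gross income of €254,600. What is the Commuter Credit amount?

Commuter Credit: €254,600 is at or below the €279,500 threshold, so the full €2,785 applies.

€2,785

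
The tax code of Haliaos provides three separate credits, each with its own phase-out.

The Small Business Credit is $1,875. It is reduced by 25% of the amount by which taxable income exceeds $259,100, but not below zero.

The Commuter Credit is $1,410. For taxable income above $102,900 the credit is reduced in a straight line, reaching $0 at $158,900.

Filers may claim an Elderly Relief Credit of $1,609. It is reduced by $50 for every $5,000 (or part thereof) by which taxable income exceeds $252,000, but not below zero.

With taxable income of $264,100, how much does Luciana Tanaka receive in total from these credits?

$2,084

Small Business Credit: 25% of the $5,000 excess over $259,100 is $1,250; credit = $1,875 − $1,250 = $625.
Commuter Credit: $264,100 is at or above $158,900, so the credit is $0.
Elderly Relief Credit: income exceeds $252,000 by $12,100, which is 3 full-or-partial $5,000 increments; reduction = 3 × $50 = $150, leaving $1,459.
Total: $625 + $0 + $1,459 = $2,084.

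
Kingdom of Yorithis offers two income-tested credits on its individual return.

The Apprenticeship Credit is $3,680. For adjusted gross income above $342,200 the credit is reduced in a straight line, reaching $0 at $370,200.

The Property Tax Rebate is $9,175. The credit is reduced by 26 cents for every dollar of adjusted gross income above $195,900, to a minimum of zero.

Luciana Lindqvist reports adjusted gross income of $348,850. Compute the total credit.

Apprenticeship Credit: $348,850 is $6,650 into a $28,000 phase-out range, leaving 21,350/28,000 of the credit: $3,680 × 21,350/28,000 = $2,806.
Property Tax Rebate: 26% of the $152,950 excess over $195,900 is $39,767 ≥ base, so the credit is $0.
Total: $2,806 + $0 = $2,806.

$2,806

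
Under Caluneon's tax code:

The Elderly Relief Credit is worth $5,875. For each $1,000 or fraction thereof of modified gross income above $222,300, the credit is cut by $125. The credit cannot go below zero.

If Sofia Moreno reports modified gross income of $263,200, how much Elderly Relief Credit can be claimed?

Elderly Relief Credit: income exceeds $222,300 by $40,900, which is 41 full-or-partial $1,000 increments; reduction = 41 × $125 = $5,125, leaving $750.

$750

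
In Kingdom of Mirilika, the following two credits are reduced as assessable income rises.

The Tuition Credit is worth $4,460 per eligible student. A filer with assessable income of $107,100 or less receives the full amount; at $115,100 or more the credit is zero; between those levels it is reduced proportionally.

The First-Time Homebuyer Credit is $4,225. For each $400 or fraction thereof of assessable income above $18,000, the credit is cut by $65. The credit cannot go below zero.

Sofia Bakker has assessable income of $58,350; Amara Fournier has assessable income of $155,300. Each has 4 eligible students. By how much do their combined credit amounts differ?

$17,840

Sofia ($58,350): Tuition Credit: base = 4 × $4,460 = $17,840. $58,350 is at or below the $107,100 threshold, so the full $17,840 applies. First-Time Homebuyer Credit: income exceeds $18,000 by $40,350 → 101 increments × $65 = $6,565 ≥ base, so the credit is $0. total $17,840 + $0 = $17,840
Amara ($155,300): Tuition Credit: base = 4 × $4,460 = $17,840. $155,300 is at or above $115,100, so the credit is $0. First-Time Homebuyer Credit: income exceeds $18,000 by $137,300 → 344 increments × $65 = $22,360 ≥ base, so the credit is $0. total $0 + $0 = $0
Difference: |$17,840 − $0| = $17,840.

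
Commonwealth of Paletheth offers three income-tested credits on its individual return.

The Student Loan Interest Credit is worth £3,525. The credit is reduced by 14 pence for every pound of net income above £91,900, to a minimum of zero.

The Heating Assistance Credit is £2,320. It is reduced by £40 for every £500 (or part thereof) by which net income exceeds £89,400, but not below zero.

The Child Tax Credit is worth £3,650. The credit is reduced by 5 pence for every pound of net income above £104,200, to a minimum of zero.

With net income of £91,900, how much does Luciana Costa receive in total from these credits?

£9,295

Student Loan Interest Credit: £91,900 is at or below the £91,900 threshold, so the full £3,525 applies.
Heating Assistance Credit: income exceeds £89,400 by £2,500, which is 5 full-or-partial £500 increments; reduction = 5 × £40 = £200, leaving £2,120.
Child Tax Credit: £91,900 is at or below the £104,200 threshold, so the full £3,650 applies.
Total: £3,525 + £2,120 + £3,650 = £9,295.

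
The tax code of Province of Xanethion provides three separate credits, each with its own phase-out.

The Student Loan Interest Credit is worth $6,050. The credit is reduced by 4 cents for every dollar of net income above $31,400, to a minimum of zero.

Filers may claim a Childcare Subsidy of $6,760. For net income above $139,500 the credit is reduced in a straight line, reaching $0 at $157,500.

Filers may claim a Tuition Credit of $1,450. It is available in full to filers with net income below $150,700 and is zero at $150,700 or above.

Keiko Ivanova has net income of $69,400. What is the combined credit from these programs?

$12,740

Student Loan Interest Credit: 4% of the $38,000 excess over $31,400 is $1,520; credit = $6,050 − $1,520 = $4,530.
Childcare Subsidy: $69,400 is at or below the $139,500 threshold, so the full $6,760 applies.
Tuition Credit: $69,400 is below the $150,700 cutoff, so the full $1,450 applies.
Total: $4,530 + $6,760 + $1,450 = $12,740.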